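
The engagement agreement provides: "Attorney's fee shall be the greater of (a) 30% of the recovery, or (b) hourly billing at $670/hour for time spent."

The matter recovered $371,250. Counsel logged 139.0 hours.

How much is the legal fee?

$111,375.00

(a) 30% of $371,250 = $111,375.00
(b) 139.0 × $670 = $93,130.00
The greater is (a): $111,375.00.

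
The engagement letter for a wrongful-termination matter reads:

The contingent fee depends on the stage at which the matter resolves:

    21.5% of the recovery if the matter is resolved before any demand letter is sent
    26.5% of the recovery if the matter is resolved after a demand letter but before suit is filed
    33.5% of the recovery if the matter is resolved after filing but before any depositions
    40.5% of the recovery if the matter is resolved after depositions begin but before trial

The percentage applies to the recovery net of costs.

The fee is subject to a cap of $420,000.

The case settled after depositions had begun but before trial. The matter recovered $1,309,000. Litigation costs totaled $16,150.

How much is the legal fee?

$420,000.00

Fee base (net of costs): $1,309,000 − $16,150 = $1,292,850
The matter settled after depositions had begun but before trial, so the 40.5% rate applies.
$1,292,850 × 40.5% = $523,604.25
$523,604.25 exceeds the $420,000 cap, so the fee is capped at $420,000.00.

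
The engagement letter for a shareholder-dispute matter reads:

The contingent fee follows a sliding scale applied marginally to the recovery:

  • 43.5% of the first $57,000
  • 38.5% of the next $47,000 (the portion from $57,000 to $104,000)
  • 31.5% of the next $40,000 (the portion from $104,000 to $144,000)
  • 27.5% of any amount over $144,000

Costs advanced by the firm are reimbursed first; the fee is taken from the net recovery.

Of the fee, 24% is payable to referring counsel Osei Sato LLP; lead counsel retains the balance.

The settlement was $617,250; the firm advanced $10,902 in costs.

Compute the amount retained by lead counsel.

$138,803.13

Fee base (net of costs): $617,250 − $10,902 = $606,348
First $57,000 at 43.5% = $24,795.00
Next $47,000 at 38.5% = $18,095.00
Next $40,000 at 31.5% = $12,600.00
Remaining $462,348 at 27.5% = $127,145.70
Fee: $24,795.00 + $18,095.00 + $12,600.00 + $127,145.70 = $182,635.70
Referral share: 24% of $182,635.70 = $43,832.57; lead counsel retains $182,635.70 − $43,832.57 = $138,803.13.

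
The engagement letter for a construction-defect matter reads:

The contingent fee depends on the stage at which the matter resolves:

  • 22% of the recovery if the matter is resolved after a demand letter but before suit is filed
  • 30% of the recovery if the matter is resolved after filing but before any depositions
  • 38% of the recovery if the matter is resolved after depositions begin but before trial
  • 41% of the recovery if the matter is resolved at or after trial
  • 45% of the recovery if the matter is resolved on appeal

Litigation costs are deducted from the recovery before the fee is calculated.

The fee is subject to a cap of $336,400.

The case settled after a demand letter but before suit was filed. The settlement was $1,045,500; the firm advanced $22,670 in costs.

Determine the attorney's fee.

$225,022.60

Fee base (net of costs): $1,045,500 − $22,670 = $1,022,830
The matter settled after a demand letter but before suit was filed, so the 22% rate applies.
$1,022,830 × 22% = $225,022.60
$225,022.60 is under the $336,400 cap.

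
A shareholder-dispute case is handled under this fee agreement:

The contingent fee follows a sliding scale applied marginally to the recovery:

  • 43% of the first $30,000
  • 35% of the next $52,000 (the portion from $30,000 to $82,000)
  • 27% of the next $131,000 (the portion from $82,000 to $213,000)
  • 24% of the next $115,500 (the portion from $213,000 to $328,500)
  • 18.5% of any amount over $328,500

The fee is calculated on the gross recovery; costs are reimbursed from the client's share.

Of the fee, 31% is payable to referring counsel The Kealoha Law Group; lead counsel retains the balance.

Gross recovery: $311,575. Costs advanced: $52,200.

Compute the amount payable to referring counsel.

$27,939.68

Fee base is the gross recovery, $311,575; costs are reimbursed separately.
First $30,000 at 43% = $12,900.00
Next $52,000 at 35% = $18,200.00
Next $131,000 at 27% = $35,370.00
Remaining $98,575 at 24% = $23,658.00
Fee: $12,900.00 + $18,200.00 + $35,370.00 + $23,658.00 = $90,128.00
Referral share: 31% of $90,128.00 = $27,939.68; lead counsel retains $90,128.00 − $27,939.68 = $62,188.32.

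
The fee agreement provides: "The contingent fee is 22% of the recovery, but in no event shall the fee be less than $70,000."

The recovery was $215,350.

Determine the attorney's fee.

$70,000.00

22% of $215,350 = $47,377.00
That is below the $70,000 minimum, so the minimum applies.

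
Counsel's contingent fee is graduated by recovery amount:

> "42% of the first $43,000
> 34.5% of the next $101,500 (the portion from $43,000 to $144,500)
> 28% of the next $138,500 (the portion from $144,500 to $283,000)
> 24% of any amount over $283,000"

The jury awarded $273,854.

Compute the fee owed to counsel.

First $43,000 at 42% = $18,060.00
Next $101,500 at 34.5% = $35,017.50
Remaining $129,354 at 28% = $36,219.12
Fee: $18,060.00 + $35,017.50 + $36,219.12 = $89,296.62

$89,296.62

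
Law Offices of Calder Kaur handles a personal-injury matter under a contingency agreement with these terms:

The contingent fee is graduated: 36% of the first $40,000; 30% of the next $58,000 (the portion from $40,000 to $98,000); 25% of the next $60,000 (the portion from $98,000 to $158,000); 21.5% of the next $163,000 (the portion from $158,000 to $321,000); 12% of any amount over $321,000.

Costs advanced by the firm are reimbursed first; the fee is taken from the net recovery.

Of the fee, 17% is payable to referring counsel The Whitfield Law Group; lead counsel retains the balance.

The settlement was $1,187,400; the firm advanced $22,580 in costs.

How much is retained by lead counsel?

$151,975.82

Fee base (net of costs): $1,187,400 − $22,580 = $1,164,820
First $40,000 at 36% = $14,400.00
Next $58,000 at 30% = $17,400.00
Next $60,000 at 25% = $15,000.00
Next $163,000 at 21.5% = $35,045.00
Remaining $843,820 at 12% = $101,258.40
Fee: $14,400.00 + $17,400.00 + $15,000.00 + $35,045.00 + $101,258.40 = $183,103.40
Referral share: 17% of $183,103.40 = $31,127.58; lead counsel retains $183,103.40 − $31,127.58 = $151,975.82.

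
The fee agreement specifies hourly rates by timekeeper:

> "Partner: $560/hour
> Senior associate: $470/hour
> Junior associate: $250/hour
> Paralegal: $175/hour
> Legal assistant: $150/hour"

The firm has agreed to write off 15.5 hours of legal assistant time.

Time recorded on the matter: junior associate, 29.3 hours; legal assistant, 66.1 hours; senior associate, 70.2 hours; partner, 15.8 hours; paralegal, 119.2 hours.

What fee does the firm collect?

$77,617.00

Partner: 15.8 × $560 = $8,848.00
Senior associate: 70.2 × $470 = $32,994.00
Junior associate: 29.3 × $250 = $7,325.00
Paralegal: 119.2 × $175 = $20,860.00
Legal assistant: 66.1 × $150 = $9,915.00
Subtotal: $79,942.00
Write-off: 15.5 × $150 = $2,325.00
Total: $79,942.00 − $2,325.00 = $77,617.00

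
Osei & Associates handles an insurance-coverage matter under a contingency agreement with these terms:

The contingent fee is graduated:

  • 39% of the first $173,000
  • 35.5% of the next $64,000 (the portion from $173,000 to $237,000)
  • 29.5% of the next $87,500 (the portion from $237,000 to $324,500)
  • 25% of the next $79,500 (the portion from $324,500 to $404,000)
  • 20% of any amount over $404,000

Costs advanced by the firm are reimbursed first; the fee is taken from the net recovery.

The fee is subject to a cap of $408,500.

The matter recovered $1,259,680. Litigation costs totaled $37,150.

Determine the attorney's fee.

Fee base (net of costs): $1,259,680 − $37,150 = $1,222,530
First $173,000 at 39% = $67,470.00
Next $64,000 at 35.5% = $22,720.00
Next $87,500 at 29.5% = $25,812.50
Next $79,500 at 25% = $19,875.00
Remaining $818,530 at 20% = $163,706.00
Fee: $67,470.00 + $22,720.00 + $25,812.50 + $19,875.00 + $163,706.00 = $299,583.50
$299,583.50 is under the $408,500 cap.

$299,583.50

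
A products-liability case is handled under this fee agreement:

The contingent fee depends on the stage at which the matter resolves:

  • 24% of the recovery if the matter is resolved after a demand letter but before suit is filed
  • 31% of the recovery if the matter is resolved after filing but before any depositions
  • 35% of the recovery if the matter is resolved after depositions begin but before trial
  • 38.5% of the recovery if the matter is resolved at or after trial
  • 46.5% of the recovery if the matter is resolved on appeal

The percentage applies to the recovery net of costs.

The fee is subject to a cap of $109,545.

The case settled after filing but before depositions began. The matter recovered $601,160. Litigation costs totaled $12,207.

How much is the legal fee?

Fee base (net of costs): $601,160 − $12,207 = $588,953
The matter settled after filing but before depositions began, so the 31% rate applies.
$588,953 × 31% = $182,575.43
$182,575.43 exceeds the $109,545 cap, so the fee is capped at $109,545.00.

$109,545.00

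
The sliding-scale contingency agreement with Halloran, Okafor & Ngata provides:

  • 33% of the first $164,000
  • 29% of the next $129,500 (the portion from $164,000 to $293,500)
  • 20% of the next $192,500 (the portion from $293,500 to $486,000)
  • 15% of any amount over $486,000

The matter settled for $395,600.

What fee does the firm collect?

$112,095.00

First $164,000 at 33% = $54,120.00
Next $129,500 at 29% = $37,555.00
Remaining $102,100 at 20% = $20,420.00
Fee: $54,120.00 + $37,555.00 + $20,420.00 = $112,095.00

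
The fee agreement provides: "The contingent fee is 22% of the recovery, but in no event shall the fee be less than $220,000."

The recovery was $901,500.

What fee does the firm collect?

22% of $901,500 = $198,330.00
That is below the $220,000 minimum, so the minimum applies.

$220,000.00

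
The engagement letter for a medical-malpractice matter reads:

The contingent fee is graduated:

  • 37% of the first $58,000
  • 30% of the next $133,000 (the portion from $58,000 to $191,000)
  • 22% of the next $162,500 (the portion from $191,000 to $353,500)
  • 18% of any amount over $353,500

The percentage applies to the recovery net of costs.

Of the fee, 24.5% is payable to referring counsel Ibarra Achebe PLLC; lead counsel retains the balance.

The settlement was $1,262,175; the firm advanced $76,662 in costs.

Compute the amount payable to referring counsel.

$60,483.72

Fee base (net of costs): $1,262,175 − $76,662 = $1,185,513
First $58,000 at 37% = $21,460.00
Next $133,000 at 30% = $39,900.00
Next $162,500 at 22% = $35,750.00
Remaining $832,013 at 18% = $149,762.34
Fee: $21,460.00 + $39,900.00 + $35,750.00 + $149,762.34 = $246,872.34
Referral share: 24.5% of $246,872.34 = $60,483.72; lead counsel retains $246,872.34 − $60,483.72 = $186,388.62.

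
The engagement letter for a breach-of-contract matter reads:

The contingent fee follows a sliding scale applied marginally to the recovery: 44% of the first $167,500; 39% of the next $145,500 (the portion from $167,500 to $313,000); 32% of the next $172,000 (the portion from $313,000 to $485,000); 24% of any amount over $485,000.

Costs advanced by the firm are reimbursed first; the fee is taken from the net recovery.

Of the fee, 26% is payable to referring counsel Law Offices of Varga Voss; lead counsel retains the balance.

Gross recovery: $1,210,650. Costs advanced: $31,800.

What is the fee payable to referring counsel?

$91,522.34

Fee base (net of costs): $1,210,650 − $31,800 = $1,178,850
First $167,500 at 44% = $73,700.00
Next $145,500 at 39% = $56,745.00
Next $172,000 at 32% = $55,040.00
Remaining $693,850 at 24% = $166,524.00
Fee: $73,700.00 + $56,745.00 + $55,040.00 + $166,524.00 = $352,009.00
Referral share: 26% of $352,009.00 = $91,522.34; lead counsel retains $352,009.00 − $91,522.34 = $260,486.66.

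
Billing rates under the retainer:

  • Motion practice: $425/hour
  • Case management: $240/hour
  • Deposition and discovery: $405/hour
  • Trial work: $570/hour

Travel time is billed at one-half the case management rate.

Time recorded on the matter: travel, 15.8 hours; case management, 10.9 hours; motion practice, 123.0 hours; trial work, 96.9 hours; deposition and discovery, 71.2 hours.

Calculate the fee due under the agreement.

$140,856.00

Motion practice: 123.0 × $425 = $52,275.00
Case management: 10.9 × $240 = $2,616.00
Deposition and discovery: 71.2 × $405 = $28,836.00
Trial work: 96.9 × $570 = $55,233.00
Subtotal: $52,275.00 + $2,616.00 + $28,836.00 + $55,233.00 = $138,960.00
Travel: 15.8 × ($240 ÷ 2) = 15.8 × $120.00 = $1,896.00
Total: $138,960.00 + $1,896.00 = $140,856.00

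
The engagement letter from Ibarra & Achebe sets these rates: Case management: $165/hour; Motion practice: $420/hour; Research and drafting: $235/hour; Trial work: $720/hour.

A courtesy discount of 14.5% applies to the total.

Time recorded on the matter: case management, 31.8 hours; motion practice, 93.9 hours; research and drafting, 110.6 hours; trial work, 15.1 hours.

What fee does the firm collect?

Case management: 31.8 × $165 = $5,247.00
Motion practice: 93.9 × $420 = $39,438.00
Research and drafting: 110.6 × $235 = $25,991.00
Trial work: 15.1 × $720 = $10,872.00
Subtotal: $81,548.00
Less 14.5% discount: −$11,824.46
Total: $81,548.00 − $11,824.46 = $69,723.54

$69,723.54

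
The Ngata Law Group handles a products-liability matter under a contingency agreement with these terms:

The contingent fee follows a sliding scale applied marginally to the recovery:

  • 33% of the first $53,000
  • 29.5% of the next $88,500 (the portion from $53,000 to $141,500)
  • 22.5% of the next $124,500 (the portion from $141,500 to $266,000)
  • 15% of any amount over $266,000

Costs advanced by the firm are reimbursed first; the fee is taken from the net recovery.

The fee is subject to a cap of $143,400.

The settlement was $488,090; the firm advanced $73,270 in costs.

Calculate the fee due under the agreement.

$93,933.00

Fee base (net of costs): $488,090 − $73,270 = $414,820
First $53,000 at 33% = $17,490.00
Next $88,500 at 29.5% = $26,107.50
Next $124,500 at 22.5% = $28,012.50
Remaining $148,820 at 15% = $22,323.00
Fee: $17,490.00 + $26,107.50 + $28,012.50 + $22,323.00 = $93,933.00
$93,933.00 is under the $143,400 cap.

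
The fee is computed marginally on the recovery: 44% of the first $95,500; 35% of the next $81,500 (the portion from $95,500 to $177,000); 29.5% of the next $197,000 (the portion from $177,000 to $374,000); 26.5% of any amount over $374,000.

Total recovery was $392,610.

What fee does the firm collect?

First $95,500 at 44% = $42,020.00
Next $81,500 at 35% = $28,525.00
Next $197,000 at 29.5% = $58,115.00
Remaining $18,610 at 26.5% = $4,931.65
Fee: $42,020.00 + $28,525.00 + $58,115.00 + $4,931.65 = $133,591.65

$133,591.65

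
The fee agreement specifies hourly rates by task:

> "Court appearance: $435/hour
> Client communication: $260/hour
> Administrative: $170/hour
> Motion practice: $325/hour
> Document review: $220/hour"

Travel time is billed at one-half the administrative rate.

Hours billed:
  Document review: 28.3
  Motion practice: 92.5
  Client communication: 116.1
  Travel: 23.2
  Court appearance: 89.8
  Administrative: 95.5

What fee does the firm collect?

Court appearance: 89.8 × $435 = $39,063.00
Client communication: 116.1 × $260 = $30,186.00
Administrative: 95.5 × $170 = $16,235.00
Motion practice: 92.5 × $325 = $30,062.50
Document review: 28.3 × $220 = $6,226.00
Subtotal: $39,063.00 + $30,186.00 + $16,235.00 + $30,062.50 + $6,226.00 = $121,772.50
Travel: 23.2 × ($170 ÷ 2) = 23.2 × $85.00 = $1,972.00
Total: $121,772.50 + $1,972.00 = $123,744.50

$123,744.50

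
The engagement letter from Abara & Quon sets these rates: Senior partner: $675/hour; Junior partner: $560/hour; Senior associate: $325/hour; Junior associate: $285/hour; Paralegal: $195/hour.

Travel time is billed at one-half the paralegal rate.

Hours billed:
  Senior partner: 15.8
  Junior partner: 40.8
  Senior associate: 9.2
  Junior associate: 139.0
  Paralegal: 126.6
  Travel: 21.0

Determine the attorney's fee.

Senior partner: 15.8 × $675 = $10,665.00
Junior partner: 40.8 × $560 = $22,848.00
Senior associate: 9.2 × $325 = $2,990.00
Junior associate: 139.0 × $285 = $39,615.00
Paralegal: 126.6 × $195 = $24,687.00
Subtotal: $10,665.00 + $22,848.00 + $2,990.00 + $39,615.00 + $24,687.00 = $100,805.00
Travel: 21.0 × ($195 ÷ 2) = 21.0 × $97.50 = $2,047.50
Total: $100,805.00 + $2,047.50 = $102,852.50

$102,852.50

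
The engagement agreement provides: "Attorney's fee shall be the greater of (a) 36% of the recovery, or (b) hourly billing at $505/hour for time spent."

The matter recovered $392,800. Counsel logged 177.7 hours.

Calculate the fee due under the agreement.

$141,408.00

(a) 36% of $392,800 = $141,408.00
(b) 177.7 × $505 = $89,738.50
The greater is (a): $141,408.00.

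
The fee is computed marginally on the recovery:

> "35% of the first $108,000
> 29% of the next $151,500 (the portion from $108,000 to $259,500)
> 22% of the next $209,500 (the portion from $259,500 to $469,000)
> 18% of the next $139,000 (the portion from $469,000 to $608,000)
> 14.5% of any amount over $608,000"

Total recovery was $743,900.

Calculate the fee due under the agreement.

First $108,000 at 35% = $37,800.00
Next $151,500 at 29% = $43,935.00
Next $209,500 at 22% = $46,090.00
Next $139,000 at 18% = $25,020.00
Remaining $135,900 at 14.5% = $19,705.50
Fee: $37,800.00 + $43,935.00 + $46,090.00 + $25,020.00 + $19,705.50 = $172,550.50

$172,550.50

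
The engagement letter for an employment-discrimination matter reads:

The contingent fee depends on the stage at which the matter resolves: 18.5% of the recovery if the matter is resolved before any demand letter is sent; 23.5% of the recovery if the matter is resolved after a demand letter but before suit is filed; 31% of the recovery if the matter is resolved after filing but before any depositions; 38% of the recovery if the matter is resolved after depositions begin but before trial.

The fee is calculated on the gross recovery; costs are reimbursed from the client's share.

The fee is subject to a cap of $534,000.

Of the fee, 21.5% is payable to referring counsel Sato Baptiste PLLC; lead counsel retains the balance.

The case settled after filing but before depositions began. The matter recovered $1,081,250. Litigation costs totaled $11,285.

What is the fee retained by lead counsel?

Fee base is the gross recovery, $1,081,250; costs are reimbursed separately.
The matter settled after filing but before depositions began, so the 31% rate applies.
$1,081,250 × 31% = $335,187.50
$335,187.50 is under the $534,000 cap.
Referral share: 21.5% of $335,187.50 = $72,065.31; lead counsel retains $335,187.50 − $72,065.31 = $263,122.19.

$263,122.19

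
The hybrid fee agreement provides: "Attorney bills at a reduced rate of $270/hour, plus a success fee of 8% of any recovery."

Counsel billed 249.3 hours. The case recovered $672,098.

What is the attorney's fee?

$121,078.84

Hourly: 249.3 × $270 = $67,311.00
Success fee: 8% of $672,098 = $53,767.84
Total: $67,311.00 + $53,767.84 = $121,078.84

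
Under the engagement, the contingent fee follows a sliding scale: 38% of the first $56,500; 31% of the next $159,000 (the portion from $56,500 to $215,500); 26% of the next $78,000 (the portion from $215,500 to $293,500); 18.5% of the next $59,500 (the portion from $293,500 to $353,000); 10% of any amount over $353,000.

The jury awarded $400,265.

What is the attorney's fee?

$106,774.00

First $56,500 at 38% = $21,470.00
Next $159,000 at 31% = $49,290.00
Next $78,000 at 26% = $20,280.00
Next $59,500 at 18.5% = $11,007.50
Remaining $47,265 at 10% = $4,726.50
Fee: $21,470.00 + $49,290.00 + $20,280.00 + $11,007.50 + $4,726.50 = $106,774.00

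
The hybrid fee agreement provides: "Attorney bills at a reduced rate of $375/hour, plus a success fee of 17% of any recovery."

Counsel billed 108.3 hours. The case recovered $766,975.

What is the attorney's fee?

Hourly: 108.3 × $375 = $40,612.50
Success fee: 17% of $766,975 = $130,385.75
Total: $40,612.50 + $130,385.75 = $170,998.25

$170,998.25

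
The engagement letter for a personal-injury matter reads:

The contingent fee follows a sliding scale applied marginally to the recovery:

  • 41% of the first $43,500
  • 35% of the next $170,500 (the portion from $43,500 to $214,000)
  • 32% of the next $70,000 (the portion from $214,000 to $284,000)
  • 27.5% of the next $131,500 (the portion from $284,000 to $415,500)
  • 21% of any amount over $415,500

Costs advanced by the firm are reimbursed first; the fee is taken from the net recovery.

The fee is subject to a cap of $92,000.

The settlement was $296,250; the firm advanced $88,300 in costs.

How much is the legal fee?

$75,392.50

Fee base (net of costs): $296,250 − $88,300 = $207,950
First $43,500 at 41% = $17,835.00
Remaining $164,450 at 35% = $57,557.50
Fee: $17,835.00 + $57,557.50 = $75,392.50
$75,392.50 is under the $92,000 cap.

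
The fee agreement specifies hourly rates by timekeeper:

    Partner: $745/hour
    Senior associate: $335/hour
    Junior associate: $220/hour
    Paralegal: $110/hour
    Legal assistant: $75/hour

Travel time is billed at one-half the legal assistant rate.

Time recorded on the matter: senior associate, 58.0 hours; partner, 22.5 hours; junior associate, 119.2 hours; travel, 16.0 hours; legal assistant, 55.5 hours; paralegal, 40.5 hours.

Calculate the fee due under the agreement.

Partner: 22.5 × $745 = $16,762.50
Senior associate: 58.0 × $335 = $19,430.00
Junior associate: 119.2 × $220 = $26,224.00
Paralegal: 40.5 × $110 = $4,455.00
Legal assistant: 55.5 × $75 = $4,162.50
Subtotal: $16,762.50 + $19,430.00 + $26,224.00 + $4,455.00 + $4,162.50 = $71,034.00
Travel: 16.0 × ($75 ÷ 2) = 16.0 × $37.50 = $600.00
Total: $71,034.00 + $600.00 = $71,634.00

$71,634.00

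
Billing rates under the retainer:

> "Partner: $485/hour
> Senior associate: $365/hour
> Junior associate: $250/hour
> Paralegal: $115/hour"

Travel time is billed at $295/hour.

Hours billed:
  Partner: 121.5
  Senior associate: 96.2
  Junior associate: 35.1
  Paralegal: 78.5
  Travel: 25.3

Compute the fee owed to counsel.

Partner: 121.5 × $485 = $58,927.50
Senior associate: 96.2 × $365 = $35,113.00
Junior associate: 35.1 × $250 = $8,775.00
Paralegal: 78.5 × $115 = $9,027.50
Subtotal: $58,927.50 + $35,113.00 + $8,775.00 + $9,027.50 = $111,843.00
Travel: 25.3 × $295 = $7,463.50
Total: $111,843.00 + $7,463.50 = $119,306.50

$119,306.50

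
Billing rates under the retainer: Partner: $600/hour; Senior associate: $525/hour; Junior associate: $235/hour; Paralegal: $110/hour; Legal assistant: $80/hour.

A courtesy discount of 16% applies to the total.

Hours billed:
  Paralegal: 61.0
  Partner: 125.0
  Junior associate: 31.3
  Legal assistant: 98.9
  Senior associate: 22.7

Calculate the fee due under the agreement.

$91,471.80

Partner: 125.0 × $600 = $75,000.00
Senior associate: 22.7 × $525 = $11,917.50
Junior associate: 31.3 × $235 = $7,355.50
Paralegal: 61.0 × $110 = $6,710.00
Legal assistant: 98.9 × $80 = $7,912.00
Subtotal: $108,895.00
Less 16% discount: −$17,423.20
Total: $108,895.00 − $17,423.20 = $91,471.80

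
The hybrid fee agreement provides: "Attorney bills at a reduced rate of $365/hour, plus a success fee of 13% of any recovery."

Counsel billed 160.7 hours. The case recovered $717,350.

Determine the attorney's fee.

Hourly: 160.7 × $365 = $58,655.50
Success fee: 13% of $717,350 = $93,255.50
Total: $58,655.50 + $93,255.50 = $151,911.00

$151,911.00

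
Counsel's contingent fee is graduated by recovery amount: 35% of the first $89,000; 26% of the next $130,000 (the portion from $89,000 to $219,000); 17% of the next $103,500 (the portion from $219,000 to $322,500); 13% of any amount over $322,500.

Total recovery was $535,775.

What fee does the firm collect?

$110,270.75

First $89,000 at 35% = $31,150.00
Next $130,000 at 26% = $33,800.00
Next $103,500 at 17% = $17,595.00
Remaining $213,275 at 13% = $27,725.75
Fee: $31,150.00 + $33,800.00 + $17,595.00 + $27,725.75 = $110,270.75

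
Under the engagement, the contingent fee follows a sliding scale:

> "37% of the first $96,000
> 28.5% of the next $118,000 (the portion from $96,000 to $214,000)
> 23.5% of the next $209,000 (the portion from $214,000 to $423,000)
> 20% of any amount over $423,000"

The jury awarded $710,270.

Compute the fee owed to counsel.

$175,719.00

First $96,000 at 37% = $35,520.00
Next $118,000 at 28.5% = $33,630.00
Next $209,000 at 23.5% = $49,115.00
Remaining $287,270 at 20% = $57,454.00
Fee: $35,520.00 + $33,630.00 + $49,115.00 + $57,454.00 = $175,719.00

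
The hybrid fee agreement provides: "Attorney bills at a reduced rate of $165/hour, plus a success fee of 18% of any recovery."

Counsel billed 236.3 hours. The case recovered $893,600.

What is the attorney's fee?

$199,837.50

Hourly: 236.3 × $165 = $38,989.50
Success fee: 18% of $893,600 = $160,848.00
Total: $38,989.50 + $160,848.00 = $199,837.50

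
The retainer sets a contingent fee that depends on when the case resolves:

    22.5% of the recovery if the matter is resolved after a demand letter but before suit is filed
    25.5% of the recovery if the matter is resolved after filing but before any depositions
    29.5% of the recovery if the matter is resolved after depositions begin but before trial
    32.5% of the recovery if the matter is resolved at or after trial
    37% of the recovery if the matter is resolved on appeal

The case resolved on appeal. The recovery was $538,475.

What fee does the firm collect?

The matter resolved on appeal, so the 37% rate applies.
$538,475 × 37% = $199,235.75

$199,235.75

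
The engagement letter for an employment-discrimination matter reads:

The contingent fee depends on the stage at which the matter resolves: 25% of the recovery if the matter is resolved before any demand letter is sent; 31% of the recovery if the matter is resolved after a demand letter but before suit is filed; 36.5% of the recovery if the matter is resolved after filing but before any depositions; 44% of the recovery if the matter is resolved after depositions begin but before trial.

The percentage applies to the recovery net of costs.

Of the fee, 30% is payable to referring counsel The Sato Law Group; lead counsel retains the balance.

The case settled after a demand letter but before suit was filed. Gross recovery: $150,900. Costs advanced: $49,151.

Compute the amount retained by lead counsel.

Fee base (net of costs): $150,900 − $49,151 = $101,749
The matter settled after a demand letter but before suit was filed, so the 31% rate applies.
$101,749 × 31% = $31,542.19
Referral share: 30% of $31,542.19 = $9,462.66; lead counsel retains $31,542.19 − $9,462.66 = $22,079.53.

$22,079.53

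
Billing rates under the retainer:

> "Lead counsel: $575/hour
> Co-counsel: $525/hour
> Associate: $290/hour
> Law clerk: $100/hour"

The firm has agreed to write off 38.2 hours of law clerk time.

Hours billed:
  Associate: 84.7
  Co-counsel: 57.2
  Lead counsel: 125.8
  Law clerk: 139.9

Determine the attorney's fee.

Lead counsel: 125.8 × $575 = $72,335.00
Co-counsel: 57.2 × $525 = $30,030.00
Associate: 84.7 × $290 = $24,563.00
Law clerk: 139.9 × $100 = $13,990.00
Subtotal: $140,918.00
Write-off: 38.2 × $100 = $3,820.00
Total: $140,918.00 − $3,820.00 = $137,098.00

$137,098.00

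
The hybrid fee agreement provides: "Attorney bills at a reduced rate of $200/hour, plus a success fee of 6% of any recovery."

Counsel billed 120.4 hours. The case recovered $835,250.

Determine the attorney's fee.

Hourly: 120.4 × $200 = $24,080.00
Success fee: 6% of $835,250 = $50,115.00
Total: $24,080.00 + $50,115.00 = $74,195.00

$74,195.00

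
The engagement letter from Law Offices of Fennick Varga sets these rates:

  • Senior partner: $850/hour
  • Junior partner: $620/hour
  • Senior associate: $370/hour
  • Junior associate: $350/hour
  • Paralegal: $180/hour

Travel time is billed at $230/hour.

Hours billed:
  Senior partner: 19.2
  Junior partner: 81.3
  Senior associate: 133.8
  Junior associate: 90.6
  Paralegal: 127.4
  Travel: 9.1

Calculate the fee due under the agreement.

Senior partner: 19.2 × $850 = $16,320.00
Junior partner: 81.3 × $620 = $50,406.00
Senior associate: 133.8 × $370 = $49,506.00
Junior associate: 90.6 × $350 = $31,710.00
Paralegal: 127.4 × $180 = $22,932.00
Subtotal: $16,320.00 + $50,406.00 + $49,506.00 + $31,710.00 + $22,932.00 = $170,874.00
Travel: 9.1 × $230 = $2,093.00
Total: $170,874.00 + $2,093.00 = $172,967.00

$172,967.00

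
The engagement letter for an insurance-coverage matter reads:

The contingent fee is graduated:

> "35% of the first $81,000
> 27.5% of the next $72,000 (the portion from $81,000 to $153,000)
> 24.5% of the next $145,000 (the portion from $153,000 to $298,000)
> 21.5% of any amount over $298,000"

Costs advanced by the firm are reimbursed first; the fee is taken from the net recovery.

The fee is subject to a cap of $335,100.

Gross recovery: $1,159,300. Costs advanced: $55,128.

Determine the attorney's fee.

$257,001.98

Fee base (net of costs): $1,159,300 − $55,128 = $1,104,172
First $81,000 at 35% = $28,350.00
Next $72,000 at 27.5% = $19,800.00
Next $145,000 at 24.5% = $35,525.00
Remaining $806,172 at 21.5% = $173,326.98
Fee: $28,350.00 + $19,800.00 + $35,525.00 + $173,326.98 = $257,001.98
$257,001.98 is under the $335,100 cap.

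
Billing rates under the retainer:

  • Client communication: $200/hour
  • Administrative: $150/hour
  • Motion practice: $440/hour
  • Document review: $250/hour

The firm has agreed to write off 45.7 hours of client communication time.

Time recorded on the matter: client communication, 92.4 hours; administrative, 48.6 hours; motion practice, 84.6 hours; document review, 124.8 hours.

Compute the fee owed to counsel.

Client communication: 92.4 × $200 = $18,480.00
Administrative: 48.6 × $150 = $7,290.00
Motion practice: 84.6 × $440 = $37,224.00
Document review: 124.8 × $250 = $31,200.00
Subtotal: $94,194.00
Write-off: 45.7 × $200 = $9,140.00
Total: $94,194.00 − $9,140.00 = $85,054.00

$85,054.00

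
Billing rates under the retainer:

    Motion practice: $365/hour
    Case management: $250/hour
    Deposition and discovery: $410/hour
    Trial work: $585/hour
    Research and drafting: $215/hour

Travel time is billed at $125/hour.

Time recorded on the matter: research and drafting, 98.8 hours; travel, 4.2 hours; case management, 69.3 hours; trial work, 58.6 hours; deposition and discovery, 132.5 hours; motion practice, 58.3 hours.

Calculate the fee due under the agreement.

$148,977.50

Motion practice: 58.3 × $365 = $21,279.50
Case management: 69.3 × $250 = $17,325.00
Deposition and discovery: 132.5 × $410 = $54,325.00
Trial work: 58.6 × $585 = $34,281.00
Research and drafting: 98.8 × $215 = $21,242.00
Subtotal: $21,279.50 + $17,325.00 + $54,325.00 + $34,281.00 + $21,242.00 = $148,452.50
Travel: 4.2 × $125 = $525.00
Total: $148,452.50 + $525.00 = $148,977.50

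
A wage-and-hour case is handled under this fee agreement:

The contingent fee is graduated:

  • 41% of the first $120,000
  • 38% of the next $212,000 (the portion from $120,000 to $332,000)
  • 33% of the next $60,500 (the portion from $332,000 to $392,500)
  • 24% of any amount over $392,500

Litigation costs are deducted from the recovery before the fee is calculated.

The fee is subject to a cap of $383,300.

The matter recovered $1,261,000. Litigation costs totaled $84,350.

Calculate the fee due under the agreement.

$337,921.00

Fee base (net of costs): $1,261,000 − $84,350 = $1,176,650
First $120,000 at 41% = $49,200.00
Next $212,000 at 38% = $80,560.00
Next $60,500 at 33% = $19,965.00
Remaining $784,150 at 24% = $188,196.00
Fee: $49,200.00 + $80,560.00 + $19,965.00 + $188,196.00 = $337,921.00
$337,921.00 is under the $383,300 cap.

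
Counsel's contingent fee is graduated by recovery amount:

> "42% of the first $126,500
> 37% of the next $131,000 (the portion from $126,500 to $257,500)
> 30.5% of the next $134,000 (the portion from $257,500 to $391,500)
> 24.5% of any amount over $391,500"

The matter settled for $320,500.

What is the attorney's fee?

First $126,500 at 42% = $53,130.00
Next $131,000 at 37% = $48,470.00
Remaining $63,000 at 30.5% = $19,215.00
Fee: $53,130.00 + $48,470.00 + $19,215.00 = $120,815.00

$120,815.00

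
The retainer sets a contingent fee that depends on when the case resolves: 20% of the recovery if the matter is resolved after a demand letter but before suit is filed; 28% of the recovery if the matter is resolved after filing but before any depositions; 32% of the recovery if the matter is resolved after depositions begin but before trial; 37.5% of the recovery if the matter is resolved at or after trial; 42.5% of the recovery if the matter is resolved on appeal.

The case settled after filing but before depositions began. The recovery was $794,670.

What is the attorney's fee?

$222,507.60

The matter settled after filing but before depositions began, so the 28% rate applies.
$794,670 × 28% = $222,507.60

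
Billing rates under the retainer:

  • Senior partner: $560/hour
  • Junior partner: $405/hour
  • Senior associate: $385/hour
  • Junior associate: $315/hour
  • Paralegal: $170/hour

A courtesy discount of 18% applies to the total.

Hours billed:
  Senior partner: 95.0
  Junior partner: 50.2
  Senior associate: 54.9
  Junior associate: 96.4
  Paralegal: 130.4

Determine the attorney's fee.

Senior partner: 95.0 × $560 = $53,200.00
Junior partner: 50.2 × $405 = $20,331.00
Senior associate: 54.9 × $385 = $21,136.50
Junior associate: 96.4 × $315 = $30,366.00
Paralegal: 130.4 × $170 = $22,168.00
Subtotal: $147,201.50
Less 18% discount: −$26,496.27
Total: $147,201.50 − $26,496.27 = $120,705.23

$120,705.23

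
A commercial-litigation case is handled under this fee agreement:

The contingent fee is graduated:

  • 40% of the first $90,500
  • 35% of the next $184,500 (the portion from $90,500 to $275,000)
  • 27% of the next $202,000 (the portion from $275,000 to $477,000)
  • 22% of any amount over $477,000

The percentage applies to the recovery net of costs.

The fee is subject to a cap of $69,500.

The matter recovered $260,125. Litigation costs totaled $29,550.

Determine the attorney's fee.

$69,500.00

Fee base (net of costs): $260,125 − $29,550 = $230,575
First $90,500 at 40% = $36,200.00
Remaining $140,075 at 35% = $49,026.25
Fee: $36,200.00 + $49,026.25 = $85,226.25
$85,226.25 exceeds the $69,500 cap, so the fee is capped at $69,500.00.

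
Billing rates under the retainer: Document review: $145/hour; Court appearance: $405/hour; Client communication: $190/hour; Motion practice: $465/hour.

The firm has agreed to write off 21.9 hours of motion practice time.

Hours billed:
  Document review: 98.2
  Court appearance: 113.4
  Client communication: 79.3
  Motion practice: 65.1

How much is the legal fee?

$95,321.00

Document review: 98.2 × $145 = $14,239.00
Court appearance: 113.4 × $405 = $45,927.00
Client communication: 79.3 × $190 = $15,067.00
Motion practice: 65.1 × $465 = $30,271.50
Subtotal: $105,504.50
Write-off: 21.9 × $465 = $10,183.50
Total: $105,504.50 − $10,183.50 = $95,321.00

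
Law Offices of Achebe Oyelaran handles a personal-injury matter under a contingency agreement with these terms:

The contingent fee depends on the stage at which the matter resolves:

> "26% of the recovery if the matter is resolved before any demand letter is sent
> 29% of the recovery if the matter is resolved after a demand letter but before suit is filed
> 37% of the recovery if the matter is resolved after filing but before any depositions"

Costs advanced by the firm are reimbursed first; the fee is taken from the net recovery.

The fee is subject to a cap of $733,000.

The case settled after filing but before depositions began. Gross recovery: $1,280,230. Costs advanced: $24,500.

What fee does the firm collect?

$464,620.10

Fee base (net of costs): $1,280,230 − $24,500 = $1,255,730
The matter settled after filing but before depositions began, so the 37% rate applies.
$1,255,730 × 37% = $464,620.10
$464,620.10 is under the $733,000 cap.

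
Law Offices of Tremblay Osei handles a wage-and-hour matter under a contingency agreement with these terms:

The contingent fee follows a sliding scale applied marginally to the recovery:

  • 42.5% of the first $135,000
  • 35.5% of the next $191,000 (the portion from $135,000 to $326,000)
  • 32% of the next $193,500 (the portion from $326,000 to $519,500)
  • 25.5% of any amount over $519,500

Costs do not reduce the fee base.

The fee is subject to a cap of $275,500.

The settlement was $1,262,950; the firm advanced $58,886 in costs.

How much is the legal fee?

Fee base is the gross recovery, $1,262,950; costs are reimbursed separately.
First $135,000 at 42.5% = $57,375.00
Next $191,000 at 35.5% = $67,805.00
Next $193,500 at 32% = $61,920.00
Remaining $743,450 at 25.5% = $189,579.75
Fee: $57,375.00 + $67,805.00 + $61,920.00 + $189,579.75 = $376,679.75
$376,679.75 exceeds the $275,500 cap, so the fee is capped at $275,500.00.

$275,500.00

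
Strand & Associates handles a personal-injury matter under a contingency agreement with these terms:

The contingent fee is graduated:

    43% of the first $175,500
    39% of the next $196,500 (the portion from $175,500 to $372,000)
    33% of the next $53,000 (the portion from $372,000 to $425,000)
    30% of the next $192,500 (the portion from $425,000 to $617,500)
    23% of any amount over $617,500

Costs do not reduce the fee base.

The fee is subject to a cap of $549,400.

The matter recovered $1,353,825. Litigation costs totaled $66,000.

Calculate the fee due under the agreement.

$396,694.75

Fee base is the gross recovery, $1,353,825; costs are reimbursed separately.
First $175,500 at 43% = $75,465.00
Next $196,500 at 39% = $76,635.00
Next $53,000 at 33% = $17,490.00
Next $192,500 at 30% = $57,750.00
Remaining $736,325 at 23% = $169,354.75
Fee: $75,465.00 + $76,635.00 + $17,490.00 + $57,750.00 + $169,354.75 = $396,694.75
$396,694.75 is under the $549,400 cap.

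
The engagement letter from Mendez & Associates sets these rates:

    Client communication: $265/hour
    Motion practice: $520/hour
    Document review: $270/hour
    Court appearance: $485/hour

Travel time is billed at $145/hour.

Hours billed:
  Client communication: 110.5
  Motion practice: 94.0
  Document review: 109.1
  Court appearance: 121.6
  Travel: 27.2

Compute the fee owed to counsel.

Client communication: 110.5 × $265 = $29,282.50
Motion practice: 94.0 × $520 = $48,880.00
Document review: 109.1 × $270 = $29,457.00
Court appearance: 121.6 × $485 = $58,976.00
Subtotal: $29,282.50 + $48,880.00 + $29,457.00 + $58,976.00 = $166,595.50
Travel: 27.2 × $145 = $3,944.00
Total: $166,595.50 + $3,944.00 = $170,539.50

$170,539.50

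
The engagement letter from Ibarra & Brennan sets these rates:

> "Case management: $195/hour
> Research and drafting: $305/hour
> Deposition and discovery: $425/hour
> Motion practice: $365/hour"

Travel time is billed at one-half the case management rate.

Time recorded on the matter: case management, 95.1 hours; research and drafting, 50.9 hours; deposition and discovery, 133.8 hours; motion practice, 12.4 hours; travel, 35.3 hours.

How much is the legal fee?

$98,901.75

Case management: 95.1 × $195 = $18,544.50
Research and drafting: 50.9 × $305 = $15,524.50
Deposition and discovery: 133.8 × $425 = $56,865.00
Motion practice: 12.4 × $365 = $4,526.00
Subtotal: $18,544.50 + $15,524.50 + $56,865.00 + $4,526.00 = $95,460.00
Travel: 35.3 × ($195 ÷ 2) = 35.3 × $97.50 = $3,441.75
Total: $95,460.00 + $3,441.75 = $98,901.75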